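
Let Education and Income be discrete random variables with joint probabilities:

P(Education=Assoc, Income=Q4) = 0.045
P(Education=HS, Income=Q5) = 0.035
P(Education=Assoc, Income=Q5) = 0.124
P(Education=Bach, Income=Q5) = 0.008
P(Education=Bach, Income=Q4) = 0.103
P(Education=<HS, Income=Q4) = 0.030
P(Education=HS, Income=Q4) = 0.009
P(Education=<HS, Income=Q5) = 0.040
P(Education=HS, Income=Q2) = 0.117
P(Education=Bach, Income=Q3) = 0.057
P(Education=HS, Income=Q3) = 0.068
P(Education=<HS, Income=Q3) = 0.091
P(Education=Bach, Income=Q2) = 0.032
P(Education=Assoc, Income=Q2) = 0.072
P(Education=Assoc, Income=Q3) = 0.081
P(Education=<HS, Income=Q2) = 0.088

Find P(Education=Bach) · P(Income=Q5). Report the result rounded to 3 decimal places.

P(Education=Bach) = 0.032 + 0.057 + 0.103 + 0.008 = 0.200.
P(Income=Q5) = 0.040 + 0.035 + 0.124 + 0.008 = 0.207.
Product: 0.200 × 0.207 = 0.041.

0.041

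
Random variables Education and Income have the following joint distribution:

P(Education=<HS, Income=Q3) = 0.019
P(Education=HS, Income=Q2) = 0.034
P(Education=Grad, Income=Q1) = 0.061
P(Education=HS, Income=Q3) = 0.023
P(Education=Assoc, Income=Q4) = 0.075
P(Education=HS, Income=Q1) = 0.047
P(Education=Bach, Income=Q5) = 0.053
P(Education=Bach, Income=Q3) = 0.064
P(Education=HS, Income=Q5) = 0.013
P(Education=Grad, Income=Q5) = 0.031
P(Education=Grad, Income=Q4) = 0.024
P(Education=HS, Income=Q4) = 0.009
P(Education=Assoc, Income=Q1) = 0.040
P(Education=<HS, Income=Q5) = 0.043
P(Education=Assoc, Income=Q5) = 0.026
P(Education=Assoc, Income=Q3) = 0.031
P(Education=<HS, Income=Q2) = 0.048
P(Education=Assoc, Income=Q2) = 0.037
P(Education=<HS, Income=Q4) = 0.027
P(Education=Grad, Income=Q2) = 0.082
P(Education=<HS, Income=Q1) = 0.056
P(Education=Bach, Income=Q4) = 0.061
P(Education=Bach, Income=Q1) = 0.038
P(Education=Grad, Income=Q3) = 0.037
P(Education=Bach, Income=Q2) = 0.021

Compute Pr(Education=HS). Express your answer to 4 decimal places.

0.1260

P(Education=HS) = 0.047 + 0.034 + 0.023 + 0.009 + 0.013 = 0.126.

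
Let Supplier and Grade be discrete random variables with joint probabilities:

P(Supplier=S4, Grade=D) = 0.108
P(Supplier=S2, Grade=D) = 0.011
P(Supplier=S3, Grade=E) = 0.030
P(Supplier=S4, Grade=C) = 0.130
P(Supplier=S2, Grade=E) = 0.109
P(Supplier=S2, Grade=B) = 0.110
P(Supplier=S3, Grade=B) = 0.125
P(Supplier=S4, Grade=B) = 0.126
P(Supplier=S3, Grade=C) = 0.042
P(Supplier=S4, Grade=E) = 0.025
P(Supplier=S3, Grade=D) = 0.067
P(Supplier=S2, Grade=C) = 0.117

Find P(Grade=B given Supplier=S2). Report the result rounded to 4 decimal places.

0.3170

P(Supplier=S2) = 0.110 + 0.117 + 0.011 + 0.109 = 0.347.
P(Grade=B | Supplier=S2) = 0.110/0.347 = 0.3170.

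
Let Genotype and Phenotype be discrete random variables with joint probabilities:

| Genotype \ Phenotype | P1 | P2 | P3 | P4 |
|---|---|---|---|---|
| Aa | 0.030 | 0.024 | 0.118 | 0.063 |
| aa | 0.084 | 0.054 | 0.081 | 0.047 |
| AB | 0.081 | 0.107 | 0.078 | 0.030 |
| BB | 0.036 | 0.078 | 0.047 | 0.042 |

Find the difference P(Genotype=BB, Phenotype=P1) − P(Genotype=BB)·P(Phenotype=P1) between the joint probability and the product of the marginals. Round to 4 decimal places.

P(Genotype=BB) = 0.036 + 0.078 + 0.047 + 0.042 = 0.203.
P(Phenotype=P1) = 0.030 + 0.084 + 0.081 + 0.036 = 0.231.
P(Genotype=BB, Phenotype=P1) − P(Genotype=BB)P(Phenotype=P1) = 0.036 − 0.203×0.231 = -0.0109.

-0.0109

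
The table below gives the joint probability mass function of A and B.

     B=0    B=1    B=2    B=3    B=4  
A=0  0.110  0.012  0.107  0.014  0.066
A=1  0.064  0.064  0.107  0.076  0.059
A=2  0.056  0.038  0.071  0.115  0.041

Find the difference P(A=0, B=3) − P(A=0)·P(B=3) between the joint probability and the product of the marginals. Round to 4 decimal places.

-0.0493

P(A=0) = 0.110 + 0.012 + 0.107 + 0.014 + 0.066 = 0.309.
P(B=3) = 0.014 + 0.076 + 0.115 = 0.205.
P(A=0, B=3) − P(A=0)P(B=3) = 0.014 − 0.309×0.205 = -0.0493.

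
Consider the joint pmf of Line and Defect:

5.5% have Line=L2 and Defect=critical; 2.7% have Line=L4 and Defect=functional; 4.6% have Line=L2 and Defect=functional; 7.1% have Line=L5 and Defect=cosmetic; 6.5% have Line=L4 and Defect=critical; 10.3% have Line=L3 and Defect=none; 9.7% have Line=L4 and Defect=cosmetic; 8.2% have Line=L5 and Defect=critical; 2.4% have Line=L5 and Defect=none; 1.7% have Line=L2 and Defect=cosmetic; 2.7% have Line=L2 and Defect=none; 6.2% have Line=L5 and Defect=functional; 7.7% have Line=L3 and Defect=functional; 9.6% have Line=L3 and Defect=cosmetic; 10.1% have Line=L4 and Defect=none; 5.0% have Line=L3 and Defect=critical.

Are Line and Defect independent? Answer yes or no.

P(Line=L5) = 0.239 and P(Defect=none) = 0.255, so their product is 0.06095, but P(Line=L5, Defect=none) = 0.024. Since these differ, Line and Defect are not independent.

no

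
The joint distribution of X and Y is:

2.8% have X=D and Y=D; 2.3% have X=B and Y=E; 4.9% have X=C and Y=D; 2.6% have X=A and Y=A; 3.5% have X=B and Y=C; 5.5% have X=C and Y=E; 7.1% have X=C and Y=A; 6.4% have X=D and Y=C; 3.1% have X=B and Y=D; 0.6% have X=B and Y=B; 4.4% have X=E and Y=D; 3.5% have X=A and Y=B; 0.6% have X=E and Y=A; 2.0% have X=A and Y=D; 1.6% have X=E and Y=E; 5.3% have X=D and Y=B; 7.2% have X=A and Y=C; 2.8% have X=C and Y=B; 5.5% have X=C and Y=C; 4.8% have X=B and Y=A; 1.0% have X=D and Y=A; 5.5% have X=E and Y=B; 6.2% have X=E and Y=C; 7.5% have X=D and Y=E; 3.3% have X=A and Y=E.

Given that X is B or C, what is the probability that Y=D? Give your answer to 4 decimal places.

0.1995

P(X=B) = 0.048 + 0.006 + 0.035 + 0.031 + 0.023 = 0.143.
P(X=C) = 0.071 + 0.028 + 0.055 + 0.049 + 0.055 = 0.258.
P(X ∈ {B, C}) = 0.143 + 0.258 = 0.401; P(Y=D, X ∈ {B, C}) = 0.031 + 0.049 = 0.080.
P(Y=D | X ∈ {B, C}) = 0.080/0.401 = 0.1995.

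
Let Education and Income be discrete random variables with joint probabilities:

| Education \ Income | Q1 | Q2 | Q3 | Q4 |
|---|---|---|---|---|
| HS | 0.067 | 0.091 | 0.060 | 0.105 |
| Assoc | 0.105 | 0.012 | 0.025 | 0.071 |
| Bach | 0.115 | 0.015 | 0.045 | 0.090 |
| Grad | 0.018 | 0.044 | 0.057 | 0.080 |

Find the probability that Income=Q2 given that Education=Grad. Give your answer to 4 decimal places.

P(Education=Grad) = 0.018 + 0.044 + 0.057 + 0.080 = 0.199.
P(Income=Q2 | Education=Grad) = 0.044/0.199 = 0.2211.

0.2211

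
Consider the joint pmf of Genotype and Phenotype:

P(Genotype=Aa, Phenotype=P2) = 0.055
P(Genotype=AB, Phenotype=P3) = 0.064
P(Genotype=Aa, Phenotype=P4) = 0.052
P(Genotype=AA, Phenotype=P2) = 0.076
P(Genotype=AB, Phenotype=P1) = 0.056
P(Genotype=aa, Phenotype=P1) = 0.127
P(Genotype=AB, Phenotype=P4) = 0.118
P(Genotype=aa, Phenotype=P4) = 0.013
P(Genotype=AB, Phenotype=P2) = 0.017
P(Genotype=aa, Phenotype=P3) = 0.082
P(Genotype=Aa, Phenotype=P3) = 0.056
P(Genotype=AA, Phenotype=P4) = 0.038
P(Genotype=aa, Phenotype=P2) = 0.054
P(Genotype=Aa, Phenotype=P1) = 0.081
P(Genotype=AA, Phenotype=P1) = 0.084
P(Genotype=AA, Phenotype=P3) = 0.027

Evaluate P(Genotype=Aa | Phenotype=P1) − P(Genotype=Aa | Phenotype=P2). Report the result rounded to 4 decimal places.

P(Phenotype=P1) = 0.084 + 0.081 + 0.127 + 0.056 = 0.348; P(Genotype=Aa | Phenotype=P1) = 0.081/0.348 = 0.23276.
P(Phenotype=P2) = 0.076 + 0.055 + 0.054 + 0.017 = 0.202; P(Genotype=Aa | Phenotype=P2) = 0.055/0.202 = 0.27228.
Difference = -0.0395.

-0.0395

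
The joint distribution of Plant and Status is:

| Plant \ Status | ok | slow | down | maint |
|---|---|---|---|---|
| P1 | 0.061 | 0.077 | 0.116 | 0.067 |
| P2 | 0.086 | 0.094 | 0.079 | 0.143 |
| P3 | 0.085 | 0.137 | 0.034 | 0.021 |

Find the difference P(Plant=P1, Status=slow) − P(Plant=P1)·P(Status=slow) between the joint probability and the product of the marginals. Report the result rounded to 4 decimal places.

P(Plant=P1) = 0.061 + 0.077 + 0.116 + 0.067 = 0.321.
P(Status=slow) = 0.077 + 0.094 + 0.137 = 0.308.
P(Plant=P1, Status=slow) − P(Plant=P1)P(Status=slow) = 0.077 − 0.321×0.308 = -0.0219.

-0.0219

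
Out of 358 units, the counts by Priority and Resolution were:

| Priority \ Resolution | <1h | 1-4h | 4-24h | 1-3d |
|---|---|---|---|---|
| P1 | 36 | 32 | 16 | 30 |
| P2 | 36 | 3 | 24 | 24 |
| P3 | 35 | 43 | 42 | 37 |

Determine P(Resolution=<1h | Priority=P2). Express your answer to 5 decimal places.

Total with Priority=P2: 36 + 3 + 24 + 24 = 87.
P(Resolution=<1h | Priority=P2) = 36/87 = 0.41379.

0.41379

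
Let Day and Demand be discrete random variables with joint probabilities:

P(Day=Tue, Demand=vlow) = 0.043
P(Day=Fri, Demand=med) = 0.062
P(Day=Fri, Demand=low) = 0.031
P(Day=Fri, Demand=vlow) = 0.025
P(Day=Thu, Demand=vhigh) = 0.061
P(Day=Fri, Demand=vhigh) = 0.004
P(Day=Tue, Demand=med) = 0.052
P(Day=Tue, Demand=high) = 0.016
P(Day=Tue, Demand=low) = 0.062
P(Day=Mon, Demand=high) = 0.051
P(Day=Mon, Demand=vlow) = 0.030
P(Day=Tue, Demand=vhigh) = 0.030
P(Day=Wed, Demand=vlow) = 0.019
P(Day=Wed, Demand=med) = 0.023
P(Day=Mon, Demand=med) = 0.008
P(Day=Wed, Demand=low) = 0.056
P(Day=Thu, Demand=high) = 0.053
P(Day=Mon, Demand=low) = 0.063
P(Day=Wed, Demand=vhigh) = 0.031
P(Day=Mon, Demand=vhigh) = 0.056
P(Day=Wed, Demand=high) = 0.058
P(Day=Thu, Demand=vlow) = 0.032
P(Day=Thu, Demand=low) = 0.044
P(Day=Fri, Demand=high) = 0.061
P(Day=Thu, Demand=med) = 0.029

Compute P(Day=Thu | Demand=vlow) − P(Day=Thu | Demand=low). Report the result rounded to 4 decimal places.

P(Demand=vlow) = 0.030 + 0.043 + 0.019 + 0.032 + 0.025 = 0.149; P(Day=Thu | Demand=vlow) = 0.032/0.149 = 0.21477.
P(Demand=low) = 0.063 + 0.062 + 0.056 + 0.044 + 0.031 = 0.256; P(Day=Thu | Demand=low) = 0.044/0.256 = 0.17188.
Difference = 0.0429.

0.0429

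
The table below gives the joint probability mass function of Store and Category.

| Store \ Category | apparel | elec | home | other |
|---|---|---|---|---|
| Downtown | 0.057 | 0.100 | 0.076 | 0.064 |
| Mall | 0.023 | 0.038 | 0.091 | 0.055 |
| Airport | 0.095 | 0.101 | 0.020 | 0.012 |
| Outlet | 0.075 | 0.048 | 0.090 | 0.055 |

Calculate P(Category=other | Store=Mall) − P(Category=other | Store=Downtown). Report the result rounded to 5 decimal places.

P(Store=Mall) = 0.023 + 0.038 + 0.091 + 0.055 = 0.207; P(Category=other | Store=Mall) = 0.055/0.207 = 0.265700.
P(Store=Downtown) = 0.057 + 0.100 + 0.076 + 0.064 = 0.297; P(Category=other | Store=Downtown) = 0.064/0.297 = 0.215488.
Difference = 0.05021.

0.05021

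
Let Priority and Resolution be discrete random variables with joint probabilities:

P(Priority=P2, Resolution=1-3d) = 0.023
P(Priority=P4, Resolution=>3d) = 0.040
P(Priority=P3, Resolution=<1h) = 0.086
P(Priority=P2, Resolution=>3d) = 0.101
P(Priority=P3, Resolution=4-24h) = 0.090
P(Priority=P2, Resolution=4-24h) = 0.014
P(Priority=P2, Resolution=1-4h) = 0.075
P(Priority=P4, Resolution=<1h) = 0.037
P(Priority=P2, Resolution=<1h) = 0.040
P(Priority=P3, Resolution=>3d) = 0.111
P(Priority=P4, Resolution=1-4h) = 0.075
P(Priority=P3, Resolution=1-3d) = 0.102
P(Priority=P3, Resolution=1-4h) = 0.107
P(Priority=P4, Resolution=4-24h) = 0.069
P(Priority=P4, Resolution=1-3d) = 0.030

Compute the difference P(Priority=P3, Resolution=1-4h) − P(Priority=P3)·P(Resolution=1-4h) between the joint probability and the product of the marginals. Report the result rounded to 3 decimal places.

-0.020

P(Priority=P3) = 0.086 + 0.107 + 0.090 + 0.102 + 0.111 = 0.496.
P(Resolution=1-4h) = 0.075 + 0.107 + 0.075 = 0.257.
P(Priority=P3, Resolution=1-4h) − P(Priority=P3)P(Resolution=1-4h) = 0.107 − 0.496×0.257 = -0.020.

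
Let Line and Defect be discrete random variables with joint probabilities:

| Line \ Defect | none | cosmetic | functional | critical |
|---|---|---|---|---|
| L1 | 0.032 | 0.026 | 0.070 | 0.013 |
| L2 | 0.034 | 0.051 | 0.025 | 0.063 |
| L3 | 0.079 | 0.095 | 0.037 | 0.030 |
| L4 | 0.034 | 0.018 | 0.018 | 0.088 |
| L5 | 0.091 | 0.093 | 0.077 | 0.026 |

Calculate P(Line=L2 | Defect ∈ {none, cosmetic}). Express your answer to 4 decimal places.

P(Defect=none) = 0.032 + 0.034 + 0.079 + 0.034 + 0.091 = 0.270.
P(Defect=cosmetic) = 0.026 + 0.051 + 0.095 + 0.018 + 0.093 = 0.283.
P(Defect ∈ {none, cosmetic}) = 0.270 + 0.283 = 0.553; P(Line=L2, Defect ∈ {none, cosmetic}) = 0.034 + 0.051 = 0.085.
P(Line=L2 | Defect ∈ {none, cosmetic}) = 0.085/0.553 = 0.1537.

0.1537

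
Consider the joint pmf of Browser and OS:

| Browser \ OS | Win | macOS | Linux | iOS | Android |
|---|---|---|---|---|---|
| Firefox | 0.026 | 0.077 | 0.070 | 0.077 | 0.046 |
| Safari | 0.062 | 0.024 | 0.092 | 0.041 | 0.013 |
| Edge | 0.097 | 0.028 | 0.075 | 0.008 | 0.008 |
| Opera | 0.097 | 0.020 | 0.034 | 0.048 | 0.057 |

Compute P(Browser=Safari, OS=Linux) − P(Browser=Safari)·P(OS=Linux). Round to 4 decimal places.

P(Browser=Safari) = 0.062 + 0.024 + 0.092 + 0.041 + 0.013 = 0.232.
P(OS=Linux) = 0.070 + 0.092 + 0.075 + 0.034 = 0.271.
P(Browser=Safari, OS=Linux) − P(Browser=Safari)P(OS=Linux) = 0.092 − 0.232×0.271 = 0.0291.

0.0291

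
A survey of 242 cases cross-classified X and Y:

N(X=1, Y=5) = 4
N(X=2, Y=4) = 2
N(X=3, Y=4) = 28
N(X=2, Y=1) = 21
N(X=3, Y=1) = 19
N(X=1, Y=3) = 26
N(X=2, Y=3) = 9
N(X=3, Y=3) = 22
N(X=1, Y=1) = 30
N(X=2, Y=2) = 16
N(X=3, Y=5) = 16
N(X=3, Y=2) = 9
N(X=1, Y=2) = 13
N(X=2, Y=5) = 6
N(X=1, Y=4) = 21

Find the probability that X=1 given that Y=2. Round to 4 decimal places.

Total with Y=2: 13 + 16 + 9 = 38.
P(X=1 | Y=2) = 13/38 = 0.3421.

0.3421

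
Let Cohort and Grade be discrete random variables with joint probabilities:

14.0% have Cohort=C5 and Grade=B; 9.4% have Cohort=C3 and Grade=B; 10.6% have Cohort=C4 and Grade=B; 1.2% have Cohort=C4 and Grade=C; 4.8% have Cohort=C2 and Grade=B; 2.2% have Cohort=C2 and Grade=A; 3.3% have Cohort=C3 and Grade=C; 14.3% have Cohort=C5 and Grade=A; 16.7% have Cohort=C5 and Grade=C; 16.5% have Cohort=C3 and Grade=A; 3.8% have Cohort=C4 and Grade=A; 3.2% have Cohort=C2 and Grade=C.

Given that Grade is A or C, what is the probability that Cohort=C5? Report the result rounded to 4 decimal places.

0.5065

P(Grade=A) = 0.022 + 0.165 + 0.038 + 0.143 = 0.368.
P(Grade=C) = 0.032 + 0.033 + 0.012 + 0.167 = 0.244.
P(Grade ∈ {A, C}) = 0.368 + 0.244 = 0.612; P(Cohort=C5, Grade ∈ {A, C}) = 0.143 + 0.167 = 0.310.
P(Cohort=C5 | Grade ∈ {A, C}) = 0.310/0.612 = 0.5065.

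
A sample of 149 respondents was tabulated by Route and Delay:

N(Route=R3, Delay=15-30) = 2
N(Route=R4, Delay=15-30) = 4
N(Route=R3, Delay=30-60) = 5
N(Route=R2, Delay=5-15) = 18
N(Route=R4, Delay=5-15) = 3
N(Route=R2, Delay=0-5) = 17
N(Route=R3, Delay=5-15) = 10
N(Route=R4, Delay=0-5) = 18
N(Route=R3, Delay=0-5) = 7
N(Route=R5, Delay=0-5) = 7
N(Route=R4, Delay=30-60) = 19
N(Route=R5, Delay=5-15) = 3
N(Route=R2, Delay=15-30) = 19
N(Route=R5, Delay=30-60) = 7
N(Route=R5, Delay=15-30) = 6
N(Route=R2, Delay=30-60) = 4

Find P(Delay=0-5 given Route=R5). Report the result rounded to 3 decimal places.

Total with Route=R5: 7 + 3 + 6 + 7 = 23.
P(Delay=0-5 | Route=R5) = 7/23 = 0.304.

0.304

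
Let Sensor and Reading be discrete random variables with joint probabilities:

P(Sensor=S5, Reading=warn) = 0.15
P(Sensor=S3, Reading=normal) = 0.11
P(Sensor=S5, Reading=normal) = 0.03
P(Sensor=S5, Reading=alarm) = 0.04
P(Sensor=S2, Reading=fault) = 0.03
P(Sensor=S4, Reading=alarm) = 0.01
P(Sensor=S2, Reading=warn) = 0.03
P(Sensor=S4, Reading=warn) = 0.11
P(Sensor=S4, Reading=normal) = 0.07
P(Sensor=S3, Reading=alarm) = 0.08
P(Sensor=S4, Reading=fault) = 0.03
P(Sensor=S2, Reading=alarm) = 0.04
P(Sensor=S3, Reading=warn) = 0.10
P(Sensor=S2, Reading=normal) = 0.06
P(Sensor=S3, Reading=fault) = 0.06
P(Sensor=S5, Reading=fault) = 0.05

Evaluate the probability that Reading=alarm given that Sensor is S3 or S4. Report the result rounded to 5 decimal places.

P(Sensor=S3) = 0.11 + 0.10 + 0.08 + 0.06 = 0.35.
P(Sensor=S4) = 0.07 + 0.11 + 0.01 + 0.03 = 0.22.
P(Sensor ∈ {S3, S4}) = 0.35 + 0.22 = 0.57; P(Reading=alarm, Sensor ∈ {S3, S4}) = 0.08 + 0.01 = 0.09.
P(Reading=alarm | Sensor ∈ {S3, S4}) = 0.09/0.57 = 0.15789.

0.15789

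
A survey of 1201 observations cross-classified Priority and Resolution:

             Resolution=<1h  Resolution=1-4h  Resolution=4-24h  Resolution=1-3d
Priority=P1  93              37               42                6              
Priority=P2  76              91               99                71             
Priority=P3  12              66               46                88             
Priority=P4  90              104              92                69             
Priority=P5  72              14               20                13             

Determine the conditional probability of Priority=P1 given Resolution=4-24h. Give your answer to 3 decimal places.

0.140

Total with Resolution=4-24h: 42 + 99 + 46 + 92 + 20 = 299.
P(Priority=P1 | Resolution=4-24h) = 42/299 = 0.140.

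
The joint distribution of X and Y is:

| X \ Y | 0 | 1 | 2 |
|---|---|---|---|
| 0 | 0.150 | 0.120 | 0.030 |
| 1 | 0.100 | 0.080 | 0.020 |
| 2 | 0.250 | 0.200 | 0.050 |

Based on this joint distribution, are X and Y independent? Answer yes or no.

Every cell satisfies P(X,Y) = P(X)·P(Y). For instance P(X=0) = 0.300, P(Y=0) = 0.500, and 0.300×0.500 = 0.150 matches the joint entry. So X and Y are independent.

yes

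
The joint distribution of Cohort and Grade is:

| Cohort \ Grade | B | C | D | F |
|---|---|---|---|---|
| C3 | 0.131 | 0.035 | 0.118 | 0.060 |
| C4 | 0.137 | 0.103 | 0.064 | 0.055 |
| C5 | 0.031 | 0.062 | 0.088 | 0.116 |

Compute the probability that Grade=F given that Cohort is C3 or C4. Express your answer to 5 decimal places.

0.16358

P(Cohort=C3) = 0.131 + 0.035 + 0.118 + 0.060 = 0.344.
P(Cohort=C4) = 0.137 + 0.103 + 0.064 + 0.055 = 0.359.
P(Cohort ∈ {C3, C4}) = 0.344 + 0.359 = 0.703; P(Grade=F, Cohort ∈ {C3, C4}) = 0.060 + 0.055 = 0.115.
P(Grade=F | Cohort ∈ {C3, C4}) = 0.115/0.703 = 0.16358.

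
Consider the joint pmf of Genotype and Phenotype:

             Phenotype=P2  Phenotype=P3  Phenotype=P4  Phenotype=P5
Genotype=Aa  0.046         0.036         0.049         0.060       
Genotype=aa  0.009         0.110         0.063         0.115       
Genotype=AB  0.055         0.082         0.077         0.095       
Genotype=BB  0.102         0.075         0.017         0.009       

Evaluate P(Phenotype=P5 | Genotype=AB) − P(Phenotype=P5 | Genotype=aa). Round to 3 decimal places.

P(Genotype=AB) = 0.055 + 0.082 + 0.077 + 0.095 = 0.309; P(Phenotype=P5 | Genotype=AB) = 0.095/0.309 = 0.3074.
P(Genotype=aa) = 0.009 + 0.110 + 0.063 + 0.115 = 0.297; P(Phenotype=P5 | Genotype=aa) = 0.115/0.297 = 0.3872.
Difference = -0.080.

-0.080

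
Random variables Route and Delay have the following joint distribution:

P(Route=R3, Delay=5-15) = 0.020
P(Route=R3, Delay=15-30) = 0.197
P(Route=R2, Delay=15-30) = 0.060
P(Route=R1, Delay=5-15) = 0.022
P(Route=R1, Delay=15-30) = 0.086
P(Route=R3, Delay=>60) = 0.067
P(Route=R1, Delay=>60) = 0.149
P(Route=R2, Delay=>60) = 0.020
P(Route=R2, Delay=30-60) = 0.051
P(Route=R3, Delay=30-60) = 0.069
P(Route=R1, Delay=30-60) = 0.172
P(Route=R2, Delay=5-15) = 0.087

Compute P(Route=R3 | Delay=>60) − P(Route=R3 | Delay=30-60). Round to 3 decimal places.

P(Delay=>60) = 0.149 + 0.020 + 0.067 = 0.236; P(Route=R3 | Delay=>60) = 0.067/0.236 = 0.2839.
P(Delay=30-60) = 0.172 + 0.051 + 0.069 = 0.292; P(Route=R3 | Delay=30-60) = 0.069/0.292 = 0.2363.
Difference = 0.048.

0.048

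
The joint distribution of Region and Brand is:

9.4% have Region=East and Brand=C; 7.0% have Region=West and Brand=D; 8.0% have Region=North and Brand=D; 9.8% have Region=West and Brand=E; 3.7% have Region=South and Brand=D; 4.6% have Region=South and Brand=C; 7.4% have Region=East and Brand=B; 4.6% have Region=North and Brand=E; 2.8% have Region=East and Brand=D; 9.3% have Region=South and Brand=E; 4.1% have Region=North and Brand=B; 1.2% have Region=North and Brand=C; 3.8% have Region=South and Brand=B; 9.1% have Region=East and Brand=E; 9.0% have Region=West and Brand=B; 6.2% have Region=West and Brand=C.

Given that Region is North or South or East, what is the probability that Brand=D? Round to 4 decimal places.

0.2132

P(Region=North) = 0.041 + 0.012 + 0.080 + 0.046 = 0.179.
P(Region=South) = 0.038 + 0.046 + 0.037 + 0.093 = 0.214.
P(Region=East) = 0.074 + 0.094 + 0.028 + 0.091 = 0.287.
P(Region ∈ {North, South, East}) = 0.179 + 0.214 + 0.287 = 0.680; P(Brand=D, Region ∈ {North, South, East}) = 0.080 + 0.037 + 0.028 = 0.145.
P(Brand=D | Region ∈ {North, South, East}) = 0.145/0.680 = 0.2132.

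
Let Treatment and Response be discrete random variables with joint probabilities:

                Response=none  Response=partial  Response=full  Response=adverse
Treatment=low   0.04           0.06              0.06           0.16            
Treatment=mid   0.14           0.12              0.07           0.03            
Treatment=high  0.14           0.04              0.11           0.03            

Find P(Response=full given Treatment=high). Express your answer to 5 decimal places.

0.34375

P(Treatment=high) = 0.14 + 0.04 + 0.11 + 0.03 = 0.32.
P(Response=full | Treatment=high) = 0.11/0.32 = 0.34375.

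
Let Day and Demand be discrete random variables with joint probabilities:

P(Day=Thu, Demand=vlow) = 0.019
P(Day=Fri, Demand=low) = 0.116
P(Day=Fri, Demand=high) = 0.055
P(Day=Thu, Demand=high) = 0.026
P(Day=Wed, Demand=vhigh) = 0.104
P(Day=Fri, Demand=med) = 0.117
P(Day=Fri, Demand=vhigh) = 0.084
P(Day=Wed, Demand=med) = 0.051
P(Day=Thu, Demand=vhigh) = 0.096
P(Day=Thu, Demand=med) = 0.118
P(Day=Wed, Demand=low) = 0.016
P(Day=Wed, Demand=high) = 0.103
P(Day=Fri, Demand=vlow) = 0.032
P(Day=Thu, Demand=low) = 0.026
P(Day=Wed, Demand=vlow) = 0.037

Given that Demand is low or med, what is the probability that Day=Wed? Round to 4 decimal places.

P(Demand=low) = 0.016 + 0.026 + 0.116 = 0.158.
P(Demand=med) = 0.051 + 0.118 + 0.117 = 0.286.
P(Demand ∈ {low, med}) = 0.158 + 0.286 = 0.444; P(Day=Wed, Demand ∈ {low, med}) = 0.016 + 0.051 = 0.067.
P(Day=Wed | Demand ∈ {low, med}) = 0.067/0.444 = 0.1509.

0.1509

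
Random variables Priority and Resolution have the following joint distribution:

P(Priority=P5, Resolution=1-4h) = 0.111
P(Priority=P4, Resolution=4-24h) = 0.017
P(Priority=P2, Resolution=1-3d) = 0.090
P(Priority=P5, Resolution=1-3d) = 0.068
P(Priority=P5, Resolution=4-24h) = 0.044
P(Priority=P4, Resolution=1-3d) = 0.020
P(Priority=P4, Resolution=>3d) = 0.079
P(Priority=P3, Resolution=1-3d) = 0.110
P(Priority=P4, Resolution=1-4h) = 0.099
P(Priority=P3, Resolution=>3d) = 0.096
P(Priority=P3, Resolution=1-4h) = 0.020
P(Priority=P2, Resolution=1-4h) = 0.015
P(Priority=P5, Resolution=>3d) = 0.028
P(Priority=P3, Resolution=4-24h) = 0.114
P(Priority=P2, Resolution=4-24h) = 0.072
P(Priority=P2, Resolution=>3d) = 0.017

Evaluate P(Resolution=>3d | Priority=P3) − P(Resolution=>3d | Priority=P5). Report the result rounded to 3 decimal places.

0.171

P(Priority=P3) = 0.020 + 0.114 + 0.110 + 0.096 = 0.340; P(Resolution=>3d | Priority=P3) = 0.096/0.340 = 0.2824.
P(Priority=P5) = 0.111 + 0.044 + 0.068 + 0.028 = 0.251; P(Resolution=>3d | Priority=P5) = 0.028/0.251 = 0.1116.
Difference = 0.171.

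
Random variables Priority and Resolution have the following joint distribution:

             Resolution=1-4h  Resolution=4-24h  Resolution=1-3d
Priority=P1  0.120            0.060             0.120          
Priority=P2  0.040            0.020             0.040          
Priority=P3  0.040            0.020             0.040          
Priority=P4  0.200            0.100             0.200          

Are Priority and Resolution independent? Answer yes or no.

yes

Every cell satisfies P(Priority,Resolution) = P(Priority)·P(Resolution). For instance P(Priority=P3) = 0.100, P(Resolution=4-24h) = 0.200, and 0.100×0.200 = 0.020 matches the joint entry. So Priority and Resolution are independent.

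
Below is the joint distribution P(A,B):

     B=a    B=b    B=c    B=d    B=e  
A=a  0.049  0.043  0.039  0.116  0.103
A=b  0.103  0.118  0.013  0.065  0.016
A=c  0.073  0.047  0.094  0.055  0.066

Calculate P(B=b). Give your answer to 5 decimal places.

P(B=b) = 0.043 + 0.118 + 0.047 = 0.208.

0.20800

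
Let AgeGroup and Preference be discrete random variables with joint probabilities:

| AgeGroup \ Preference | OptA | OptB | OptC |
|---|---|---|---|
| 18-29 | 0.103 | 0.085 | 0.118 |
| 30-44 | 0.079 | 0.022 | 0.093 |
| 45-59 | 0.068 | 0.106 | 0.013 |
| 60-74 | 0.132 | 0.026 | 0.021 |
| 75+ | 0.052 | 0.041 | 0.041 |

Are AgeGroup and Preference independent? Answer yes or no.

no

P(AgeGroup=60-74) = 0.179 and P(Preference=OptA) = 0.434, so their product is 0.07769, but P(AgeGroup=60-74, Preference=OptA) = 0.132. Since these differ, AgeGroup and Preference are not independent.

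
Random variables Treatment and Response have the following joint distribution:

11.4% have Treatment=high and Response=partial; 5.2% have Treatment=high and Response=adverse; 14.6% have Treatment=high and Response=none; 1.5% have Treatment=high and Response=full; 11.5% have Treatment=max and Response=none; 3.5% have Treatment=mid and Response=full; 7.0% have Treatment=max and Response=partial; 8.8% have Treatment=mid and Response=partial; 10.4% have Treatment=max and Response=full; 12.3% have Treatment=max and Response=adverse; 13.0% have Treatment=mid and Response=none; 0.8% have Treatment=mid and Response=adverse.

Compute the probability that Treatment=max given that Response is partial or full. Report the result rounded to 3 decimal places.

0.408

P(Response=partial) = 0.088 + 0.114 + 0.070 = 0.272.
P(Response=full) = 0.035 + 0.015 + 0.104 = 0.154.
P(Response ∈ {partial, full}) = 0.272 + 0.154 = 0.426; P(Treatment=max, Response ∈ {partial, full}) = 0.070 + 0.104 = 0.174.
P(Treatment=max | Response ∈ {partial, full}) = 0.174/0.426 = 0.408.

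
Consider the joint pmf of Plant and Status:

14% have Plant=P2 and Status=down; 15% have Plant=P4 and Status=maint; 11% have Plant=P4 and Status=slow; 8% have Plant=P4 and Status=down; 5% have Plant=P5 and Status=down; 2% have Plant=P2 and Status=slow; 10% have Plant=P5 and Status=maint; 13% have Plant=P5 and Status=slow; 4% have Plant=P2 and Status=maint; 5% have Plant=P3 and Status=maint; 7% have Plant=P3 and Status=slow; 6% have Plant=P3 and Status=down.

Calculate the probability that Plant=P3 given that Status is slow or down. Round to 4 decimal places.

P(Status=slow) = 0.02 + 0.07 + 0.11 + 0.13 = 0.33.
P(Status=down) = 0.14 + 0.06 + 0.08 + 0.05 = 0.33.
P(Status ∈ {slow, down}) = 0.33 + 0.33 = 0.66; P(Plant=P3, Status ∈ {slow, down}) = 0.07 + 0.06 = 0.13.
P(Plant=P3 | Status ∈ {slow, down}) = 0.13/0.66 = 0.1970.

0.1970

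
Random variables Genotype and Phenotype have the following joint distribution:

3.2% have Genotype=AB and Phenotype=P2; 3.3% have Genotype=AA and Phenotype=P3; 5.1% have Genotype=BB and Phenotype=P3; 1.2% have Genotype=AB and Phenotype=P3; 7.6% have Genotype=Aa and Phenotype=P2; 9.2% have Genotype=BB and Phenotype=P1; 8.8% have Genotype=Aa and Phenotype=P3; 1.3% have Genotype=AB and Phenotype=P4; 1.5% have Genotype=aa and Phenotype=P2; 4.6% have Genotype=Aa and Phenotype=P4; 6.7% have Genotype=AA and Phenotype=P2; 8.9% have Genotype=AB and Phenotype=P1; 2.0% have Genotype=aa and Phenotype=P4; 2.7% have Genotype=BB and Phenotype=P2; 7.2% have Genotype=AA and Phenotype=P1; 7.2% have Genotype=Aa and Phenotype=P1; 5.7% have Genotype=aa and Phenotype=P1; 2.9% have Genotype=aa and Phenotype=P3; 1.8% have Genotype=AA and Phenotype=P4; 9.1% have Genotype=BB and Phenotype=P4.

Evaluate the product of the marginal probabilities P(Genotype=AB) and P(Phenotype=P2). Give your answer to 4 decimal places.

0.0317

P(Genotype=AB) = 0.089 + 0.032 + 0.012 + 0.013 = 0.146.
P(Phenotype=P2) = 0.067 + 0.076 + 0.015 + 0.032 + 0.027 = 0.217.
Product: 0.146 × 0.217 = 0.0317.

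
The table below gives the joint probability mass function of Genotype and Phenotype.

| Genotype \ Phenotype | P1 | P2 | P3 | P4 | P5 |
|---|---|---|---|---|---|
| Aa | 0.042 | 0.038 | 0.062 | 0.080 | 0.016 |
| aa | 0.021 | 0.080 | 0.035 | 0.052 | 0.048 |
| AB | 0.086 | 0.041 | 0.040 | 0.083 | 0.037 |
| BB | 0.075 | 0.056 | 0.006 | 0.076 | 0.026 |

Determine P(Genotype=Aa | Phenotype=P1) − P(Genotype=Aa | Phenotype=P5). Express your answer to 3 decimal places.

P(Phenotype=P1) = 0.042 + 0.021 + 0.086 + 0.075 = 0.224; P(Genotype=Aa | Phenotype=P1) = 0.042/0.224 = 0.1875.
P(Phenotype=P5) = 0.016 + 0.048 + 0.037 + 0.026 = 0.127; P(Genotype=Aa | Phenotype=P5) = 0.016/0.127 = 0.1260.
Difference = 0.062.

0.062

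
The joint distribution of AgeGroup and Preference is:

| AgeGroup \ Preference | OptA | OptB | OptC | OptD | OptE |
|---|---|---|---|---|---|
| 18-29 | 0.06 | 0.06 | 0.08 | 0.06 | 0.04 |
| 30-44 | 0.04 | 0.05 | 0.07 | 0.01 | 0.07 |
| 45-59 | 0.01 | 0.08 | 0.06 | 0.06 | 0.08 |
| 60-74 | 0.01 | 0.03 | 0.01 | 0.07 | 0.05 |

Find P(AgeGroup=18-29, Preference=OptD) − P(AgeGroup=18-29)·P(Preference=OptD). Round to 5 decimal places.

0.00000

P(AgeGroup=18-29) = 0.06 + 0.06 + 0.08 + 0.06 + 0.04 = 0.30.
P(Preference=OptD) = 0.06 + 0.01 + 0.06 + 0.07 = 0.20.
P(AgeGroup=18-29, Preference=OptD) − P(AgeGroup=18-29)P(Preference=OptD) = 0.06 − 0.30×0.20 = 0.00000.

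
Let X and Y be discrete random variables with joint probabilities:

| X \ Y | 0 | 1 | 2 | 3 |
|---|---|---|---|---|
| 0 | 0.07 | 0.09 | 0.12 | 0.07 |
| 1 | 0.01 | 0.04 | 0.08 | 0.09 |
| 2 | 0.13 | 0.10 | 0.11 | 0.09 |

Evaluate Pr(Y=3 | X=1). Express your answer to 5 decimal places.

P(X=1) = 0.01 + 0.04 + 0.08 + 0.09 = 0.22.
P(Y=3 | X=1) = 0.09/0.22 = 0.40909.

0.40909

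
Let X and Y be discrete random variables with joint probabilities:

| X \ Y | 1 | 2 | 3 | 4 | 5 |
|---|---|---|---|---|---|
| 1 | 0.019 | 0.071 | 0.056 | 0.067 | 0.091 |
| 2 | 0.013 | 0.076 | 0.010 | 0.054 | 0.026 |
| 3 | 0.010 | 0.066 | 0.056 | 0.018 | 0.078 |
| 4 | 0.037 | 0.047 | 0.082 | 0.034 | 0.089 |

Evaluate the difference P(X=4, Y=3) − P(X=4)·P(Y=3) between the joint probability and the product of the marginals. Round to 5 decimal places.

0.02304

P(X=4) = 0.037 + 0.047 + 0.082 + 0.034 + 0.089 = 0.289.
P(Y=3) = 0.056 + 0.010 + 0.056 + 0.082 = 0.204.
P(X=4, Y=3) − P(X=4)P(Y=3) = 0.082 − 0.289×0.204 = 0.02304.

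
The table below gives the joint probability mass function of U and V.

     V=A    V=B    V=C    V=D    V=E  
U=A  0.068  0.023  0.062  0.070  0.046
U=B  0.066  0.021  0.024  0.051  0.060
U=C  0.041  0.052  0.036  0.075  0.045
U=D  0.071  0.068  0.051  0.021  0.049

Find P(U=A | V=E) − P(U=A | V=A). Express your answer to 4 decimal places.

P(V=E) = 0.046 + 0.060 + 0.045 + 0.049 = 0.200; P(U=A | V=E) = 0.046/0.200 = 0.23000.
P(V=A) = 0.068 + 0.066 + 0.041 + 0.071 = 0.246; P(U=A | V=A) = 0.068/0.246 = 0.27642.
Difference = -0.0464.

-0.0464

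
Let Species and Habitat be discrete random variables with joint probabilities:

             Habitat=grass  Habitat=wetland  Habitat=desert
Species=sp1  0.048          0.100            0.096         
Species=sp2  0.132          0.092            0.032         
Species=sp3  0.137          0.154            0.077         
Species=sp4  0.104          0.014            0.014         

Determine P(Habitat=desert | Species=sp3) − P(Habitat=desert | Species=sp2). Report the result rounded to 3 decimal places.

0.084

P(Species=sp3) = 0.137 + 0.154 + 0.077 = 0.368; P(Habitat=desert | Species=sp3) = 0.077/0.368 = 0.2092.
P(Species=sp2) = 0.132 + 0.092 + 0.032 = 0.256; P(Habitat=desert | Species=sp2) = 0.032/0.256 = 0.1250.
Difference = 0.084.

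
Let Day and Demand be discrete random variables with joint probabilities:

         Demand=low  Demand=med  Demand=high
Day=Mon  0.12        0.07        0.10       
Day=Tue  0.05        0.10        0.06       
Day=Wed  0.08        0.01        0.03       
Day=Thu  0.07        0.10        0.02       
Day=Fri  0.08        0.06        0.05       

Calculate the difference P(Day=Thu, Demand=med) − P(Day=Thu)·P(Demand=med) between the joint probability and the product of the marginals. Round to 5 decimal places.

0.03540

P(Day=Thu) = 0.07 + 0.10 + 0.02 = 0.19.
P(Demand=med) = 0.07 + 0.10 + 0.01 + 0.10 + 0.06 = 0.34.
P(Day=Thu, Demand=med) − P(Day=Thu)P(Demand=med) = 0.10 − 0.19×0.34 = 0.03540.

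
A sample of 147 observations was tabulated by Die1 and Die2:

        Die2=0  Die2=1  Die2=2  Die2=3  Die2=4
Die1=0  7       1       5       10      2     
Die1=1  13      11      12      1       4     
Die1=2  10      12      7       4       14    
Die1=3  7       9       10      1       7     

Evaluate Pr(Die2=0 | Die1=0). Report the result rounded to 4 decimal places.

Total with Die1=0: 7 + 1 + 5 + 10 + 2 = 25.
P(Die2=0 | Die1=0) = 7/25 = 0.2800.

0.2800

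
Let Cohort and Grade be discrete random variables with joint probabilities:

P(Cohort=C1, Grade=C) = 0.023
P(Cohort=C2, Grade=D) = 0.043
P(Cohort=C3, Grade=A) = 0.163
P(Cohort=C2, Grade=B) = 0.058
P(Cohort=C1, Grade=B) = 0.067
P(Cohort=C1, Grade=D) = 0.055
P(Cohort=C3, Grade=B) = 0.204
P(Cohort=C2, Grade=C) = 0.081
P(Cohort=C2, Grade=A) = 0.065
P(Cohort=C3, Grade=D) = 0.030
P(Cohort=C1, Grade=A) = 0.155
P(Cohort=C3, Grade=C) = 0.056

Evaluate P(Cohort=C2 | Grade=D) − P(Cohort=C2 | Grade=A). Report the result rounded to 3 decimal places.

P(Grade=D) = 0.055 + 0.043 + 0.030 = 0.128; P(Cohort=C2 | Grade=D) = 0.043/0.128 = 0.3359.
P(Grade=A) = 0.155 + 0.065 + 0.163 = 0.383; P(Cohort=C2 | Grade=A) = 0.065/0.383 = 0.1697.
Difference = 0.166.

0.166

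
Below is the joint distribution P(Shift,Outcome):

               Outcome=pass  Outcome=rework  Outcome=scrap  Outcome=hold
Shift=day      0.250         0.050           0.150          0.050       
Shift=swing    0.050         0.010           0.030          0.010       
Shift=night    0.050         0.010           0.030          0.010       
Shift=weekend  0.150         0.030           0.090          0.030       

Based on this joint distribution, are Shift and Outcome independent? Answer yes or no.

yes

Every cell satisfies P(Shift,Outcome) = P(Shift)·P(Outcome). For instance P(Shift=swing) = 0.100, P(Outcome=hold) = 0.100, and 0.100×0.100 = 0.010 matches the joint entry. So Shift and Outcome are independent.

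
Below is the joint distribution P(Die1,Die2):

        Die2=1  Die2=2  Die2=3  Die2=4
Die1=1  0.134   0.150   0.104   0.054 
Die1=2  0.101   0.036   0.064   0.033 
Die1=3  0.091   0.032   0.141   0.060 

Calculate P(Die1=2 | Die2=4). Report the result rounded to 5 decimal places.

0.22449

P(Die2=4) = 0.054 + 0.033 + 0.060 = 0.147.
P(Die1=2 | Die2=4) = 0.033/0.147 = 0.22449.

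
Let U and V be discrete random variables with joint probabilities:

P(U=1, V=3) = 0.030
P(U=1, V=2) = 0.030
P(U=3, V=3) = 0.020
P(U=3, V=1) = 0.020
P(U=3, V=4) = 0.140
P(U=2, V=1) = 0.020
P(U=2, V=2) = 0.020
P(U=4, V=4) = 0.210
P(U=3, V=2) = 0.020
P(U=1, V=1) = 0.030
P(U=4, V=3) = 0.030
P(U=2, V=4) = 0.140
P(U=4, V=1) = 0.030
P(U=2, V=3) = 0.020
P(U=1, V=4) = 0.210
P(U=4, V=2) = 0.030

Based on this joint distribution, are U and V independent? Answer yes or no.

Every cell satisfies P(U,V) = P(U)·P(V). For instance P(U=1) = 0.300, P(V=4) = 0.700, and 0.300×0.700 = 0.210 matches the joint entry. So U and V are independent.

yes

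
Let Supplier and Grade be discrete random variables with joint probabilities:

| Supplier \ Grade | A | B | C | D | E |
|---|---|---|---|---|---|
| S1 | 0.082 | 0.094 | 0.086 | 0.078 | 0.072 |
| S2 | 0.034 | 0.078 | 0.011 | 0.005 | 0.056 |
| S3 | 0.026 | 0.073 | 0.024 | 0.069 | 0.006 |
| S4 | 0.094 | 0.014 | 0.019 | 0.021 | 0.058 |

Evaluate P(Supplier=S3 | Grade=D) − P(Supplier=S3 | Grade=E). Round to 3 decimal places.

0.368

P(Grade=D) = 0.078 + 0.005 + 0.069 + 0.021 = 0.173; P(Supplier=S3 | Grade=D) = 0.069/0.173 = 0.3988.
P(Grade=E) = 0.072 + 0.056 + 0.006 + 0.058 = 0.192; P(Supplier=S3 | Grade=E) = 0.006/0.192 = 0.0313.
Difference = 0.368.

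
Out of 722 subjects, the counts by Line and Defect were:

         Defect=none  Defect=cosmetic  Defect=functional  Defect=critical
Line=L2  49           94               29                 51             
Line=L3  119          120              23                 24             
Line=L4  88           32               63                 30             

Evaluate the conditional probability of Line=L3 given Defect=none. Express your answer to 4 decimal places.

Total with Defect=none: 49 + 119 + 88 = 256.
P(Line=L3 | Defect=none) = 119/256 = 0.4648.

0.4648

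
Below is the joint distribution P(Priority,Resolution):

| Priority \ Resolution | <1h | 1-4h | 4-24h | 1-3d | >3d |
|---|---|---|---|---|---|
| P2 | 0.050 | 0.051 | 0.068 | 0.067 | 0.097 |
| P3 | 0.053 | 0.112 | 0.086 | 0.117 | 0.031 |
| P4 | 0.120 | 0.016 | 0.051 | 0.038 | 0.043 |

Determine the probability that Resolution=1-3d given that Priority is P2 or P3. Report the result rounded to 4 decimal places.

0.2514

P(Priority=P2) = 0.050 + 0.051 + 0.068 + 0.067 + 0.097 = 0.333.
P(Priority=P3) = 0.053 + 0.112 + 0.086 + 0.117 + 0.031 = 0.399.
P(Priority ∈ {P2, P3}) = 0.333 + 0.399 = 0.732; P(Resolution=1-3d, Priority ∈ {P2, P3}) = 0.067 + 0.117 = 0.184.
P(Resolution=1-3d | Priority ∈ {P2, P3}) = 0.184/0.732 = 0.2514.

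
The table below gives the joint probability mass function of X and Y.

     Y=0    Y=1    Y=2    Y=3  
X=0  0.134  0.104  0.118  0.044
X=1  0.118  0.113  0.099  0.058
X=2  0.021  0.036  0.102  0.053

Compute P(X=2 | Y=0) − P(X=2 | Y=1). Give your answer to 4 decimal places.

-0.0654

P(Y=0) = 0.134 + 0.118 + 0.021 = 0.273; P(X=2 | Y=0) = 0.021/0.273 = 0.07692.
P(Y=1) = 0.104 + 0.113 + 0.036 = 0.253; P(X=2 | Y=1) = 0.036/0.253 = 0.14229.
Difference = -0.0654.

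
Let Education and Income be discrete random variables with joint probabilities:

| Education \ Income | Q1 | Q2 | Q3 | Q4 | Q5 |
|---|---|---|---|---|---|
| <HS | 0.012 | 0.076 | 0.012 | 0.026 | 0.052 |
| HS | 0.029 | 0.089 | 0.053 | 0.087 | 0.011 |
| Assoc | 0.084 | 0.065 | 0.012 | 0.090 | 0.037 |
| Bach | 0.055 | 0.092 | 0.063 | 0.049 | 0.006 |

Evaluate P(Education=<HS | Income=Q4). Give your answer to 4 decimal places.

P(Income=Q4) = 0.026 + 0.087 + 0.090 + 0.049 = 0.252.
P(Education=<HS | Income=Q4) = 0.026/0.252 = 0.1032.

0.1032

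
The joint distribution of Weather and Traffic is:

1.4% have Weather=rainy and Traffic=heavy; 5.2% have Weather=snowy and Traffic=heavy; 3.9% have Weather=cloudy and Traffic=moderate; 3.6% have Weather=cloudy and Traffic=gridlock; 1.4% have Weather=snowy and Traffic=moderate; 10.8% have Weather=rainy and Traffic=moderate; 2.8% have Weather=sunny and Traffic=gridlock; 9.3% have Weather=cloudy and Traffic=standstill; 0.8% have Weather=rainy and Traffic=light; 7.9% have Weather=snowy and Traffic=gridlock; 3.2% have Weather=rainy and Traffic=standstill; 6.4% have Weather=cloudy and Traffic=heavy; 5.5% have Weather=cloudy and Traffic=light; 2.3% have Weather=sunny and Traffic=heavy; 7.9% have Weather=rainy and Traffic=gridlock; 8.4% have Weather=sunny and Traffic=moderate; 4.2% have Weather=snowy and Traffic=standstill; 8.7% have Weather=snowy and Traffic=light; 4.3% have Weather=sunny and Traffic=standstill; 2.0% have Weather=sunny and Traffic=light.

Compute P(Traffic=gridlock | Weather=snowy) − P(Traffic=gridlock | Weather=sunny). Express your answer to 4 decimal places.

0.1469

P(Weather=snowy) = 0.087 + 0.014 + 0.052 + 0.079 + 0.042 = 0.274; P(Traffic=gridlock | Weather=snowy) = 0.079/0.274 = 0.28832.
P(Weather=sunny) = 0.020 + 0.084 + 0.023 + 0.028 + 0.043 = 0.198; P(Traffic=gridlock | Weather=sunny) = 0.028/0.198 = 0.14141.
Difference = 0.1469.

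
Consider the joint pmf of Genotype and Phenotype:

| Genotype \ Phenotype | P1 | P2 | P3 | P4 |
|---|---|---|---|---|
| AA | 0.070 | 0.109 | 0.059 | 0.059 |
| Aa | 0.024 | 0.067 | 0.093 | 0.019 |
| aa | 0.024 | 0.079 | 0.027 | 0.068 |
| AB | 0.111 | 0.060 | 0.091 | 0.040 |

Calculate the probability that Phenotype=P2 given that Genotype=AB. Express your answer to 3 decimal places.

0.199

P(Genotype=AB) = 0.111 + 0.060 + 0.091 + 0.040 = 0.302.
P(Phenotype=P2 | Genotype=AB) = 0.060/0.302 = 0.199.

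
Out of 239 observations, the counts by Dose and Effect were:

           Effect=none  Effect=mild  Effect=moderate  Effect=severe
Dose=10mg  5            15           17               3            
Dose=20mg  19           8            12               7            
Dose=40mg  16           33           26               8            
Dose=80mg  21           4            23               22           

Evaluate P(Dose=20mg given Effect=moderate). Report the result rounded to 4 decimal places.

Total with Effect=moderate: 17 + 12 + 26 + 23 = 78.
P(Dose=20mg | Effect=moderate) = 12/78 = 0.1538.

0.1538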